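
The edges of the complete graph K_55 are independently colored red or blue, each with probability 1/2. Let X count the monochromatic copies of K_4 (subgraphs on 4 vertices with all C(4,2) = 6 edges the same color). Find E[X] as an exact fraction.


Let X = Σ_S X_S over the C(55, 4) = 341055 subsets S of size 4, where X_S = 1 if the K_4 on S is monochromatic.
For a fixed S, the K_4 on S has C(4, 2) = 6 edges. P[all 6 edges red] = (1/2)^6, and likewise for blue, so P[monochromatic] = 2·(1/2)^6 = 2^{1 − 6} = 1/32.
Summing: E[X] = C(55, 4) · 2^{1 − 6} = 341055 · 1/32 = 341055/32.
Numerically: E[X] ≈ 10657.969.

E[X] = C(55,4)·2^(1−C(4,2)) = 341055/32 ≈ 10657.969.


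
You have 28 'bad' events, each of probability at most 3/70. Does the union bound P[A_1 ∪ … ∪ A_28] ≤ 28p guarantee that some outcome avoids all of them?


Union bound: P[∪_{i=1}^{28} A_i] ≤ Σ_i P[A_i] ≤ 28·p = 28·(3/70) = 6/5.
Numerically: 6/5 ≈ 1.20000.
Is 6/5 < 1? NO.
Since the bound 6/5 is ≥ 1, the union bound is uninformative here; it does NOT by itself certify existence.

28·p = 6/5 ≈ 1.20000; existence NOT certified by the union bound.


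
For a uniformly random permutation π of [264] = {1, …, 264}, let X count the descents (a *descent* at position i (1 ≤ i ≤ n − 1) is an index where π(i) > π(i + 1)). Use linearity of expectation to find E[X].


Write X = Σ X_I over i = 1, …, 263, with X_I the indicator of one descent.
There are 263 indicators.
For each fixed i, the pair (π(i), π(i+1)) is a uniformly random ordered pair of distinct values from {1, …, 264}; by symmetry P[π(i) > π(i+1)] = 1/2.
By linearity: E[X] = 263 · (1/2) = (264 − 1) · (1/2) = 263/2 ≈ 131.500000.

E[X] = 263/2 = 131.500000.


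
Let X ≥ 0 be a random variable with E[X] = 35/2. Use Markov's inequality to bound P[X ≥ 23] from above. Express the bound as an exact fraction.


μ = E[X] = 35/2, a = 23.
Markov: P[X ≥ 23] ≤ μ/a = (35/2)/23 = 35/46.
Numerically: ≈ 0.761.
(Since a = 23 > μ = 17.500, the bound 35/46 is < 1 and informative.)

P[X ≥ 23] ≤ 35/46 ≈ 0.761.


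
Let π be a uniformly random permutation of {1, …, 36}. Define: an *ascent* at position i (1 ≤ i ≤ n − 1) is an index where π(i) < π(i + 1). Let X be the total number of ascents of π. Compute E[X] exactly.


Write X = Σ X_I over i = 1, …, 35, with X_I the indicator of one ascent.
There are 35 indicators.
For each fixed i, the pair (π(i), π(i+1)) is a uniformly random ordered pair of distinct values from {1, …, 36}; by symmetry P[π(i) < π(i+1)] = 1/2.
By linearity: E[X] = 35 · (1/2) = (36 − 1) · (1/2) = 35/2 ≈ 17.500.

E[X] = 35/2 = 17.500.


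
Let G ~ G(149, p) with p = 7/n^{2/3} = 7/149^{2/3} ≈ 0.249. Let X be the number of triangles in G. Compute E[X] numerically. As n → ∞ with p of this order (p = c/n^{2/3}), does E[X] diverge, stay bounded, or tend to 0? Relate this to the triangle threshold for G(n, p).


Number of potential triangles: C(149, 3) = 540274.
Each occurs with probability p³ ≈ (0.249)³ ≈ 1.54498e-02.
By linearity: E[X] = C(149, 3)·p³ ≈ 540274 · 1.54498e-02 ≈ 8347.101.
Since α = 2/3 < 1, p = c/n^{2/3} ≫ 1/n is above the triangle threshold p ~ 1/n. Asymptotically E[X] ~ (c³/6)·n^{3(1−α)} = (7³/6)·n^{1} → ∞; triangles are abundant w.h.p.

E[X] ≈ 8347.101; in regime p = Θ(1/n^{2/3}) E[X] diverges (above the triangle threshold p ~ 1/n).


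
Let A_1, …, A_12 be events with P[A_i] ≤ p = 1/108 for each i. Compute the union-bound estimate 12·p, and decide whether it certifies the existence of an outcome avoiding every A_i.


Union bound: P[∪_{i=1}^{12} A_i] ≤ Σ_i P[A_i] ≤ 12·p = 12·(1/108) = 1/9.
Numerically: 1/9 ≈ 0.1111111.
Is 1/9 < 1? YES.
Since P[∪ A_i] ≤ 1/9 < 1, the complement has P[∩ A_i^c] ≥ 1 − 1/9 = 8/9 > 0, so some outcome avoids every A_i.

12·p = 1/9 ≈ 0.1111111; existence CERTIFIED by the union bound.


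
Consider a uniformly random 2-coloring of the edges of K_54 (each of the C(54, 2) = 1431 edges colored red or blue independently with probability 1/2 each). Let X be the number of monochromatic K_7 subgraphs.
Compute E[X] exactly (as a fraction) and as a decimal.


Let X = Σ_S X_S over the C(54, 7) = 177100560 subsets S of size 7, where X_S = 1 if the K_7 on S is monochromatic.
For a fixed S, the K_7 on S has C(7, 2) = 21 edges. P[all 21 edges red] = (1/2)^21, and likewise for blue, so P[monochromatic] = 2·(1/2)^21 = 2^{1 − 21} = 1/1048576.
Summing: E[X] = C(54, 7) · 2^{1 − 21} = 177100560 · 1/1048576 = 11068785/65536.
Numerically: E[X] ≈ 168.89626.

E[X] = C(54,7)·2^(1−C(7,2)) = 11068785/65536 ≈ 168.89626.


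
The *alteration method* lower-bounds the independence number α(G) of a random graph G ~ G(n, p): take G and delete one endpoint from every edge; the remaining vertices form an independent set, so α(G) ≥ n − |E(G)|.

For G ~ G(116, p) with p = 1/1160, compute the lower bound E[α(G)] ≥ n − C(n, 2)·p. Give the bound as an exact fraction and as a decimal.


E[|E(G)|] = C(116, 2)·p = 6670 · (1/1160) = 23/4.
E[α(G)] ≥ n − E[|E(G)|] = 116 − 23/4 = 441/4.
Numerically: ≈ 110.250000.
(This is only a lower bound; the true E[α(G)] may be larger.)

E[α(G)] ≥ 441/4 ≈ 110.250000.


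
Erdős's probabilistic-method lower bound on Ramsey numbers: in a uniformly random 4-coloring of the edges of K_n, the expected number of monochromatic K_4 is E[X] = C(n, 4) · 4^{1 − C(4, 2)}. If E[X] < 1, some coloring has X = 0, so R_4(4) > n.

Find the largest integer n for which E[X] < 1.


We need C(n, 4) · 4^{1 − 6} < 1, i.e. C(n, 4) < 4^{6 − 1} = 1024.
Check values of n near the boundary:
  n = 8: C(8, 4) = 70; 70 < 1024? YES
  n = 9: C(9, 4) = 126; 126 < 1024? YES
  n = 10: C(10, 4) = 210; 210 < 1024? YES
  n = 11: C(11, 4) = 330; 330 < 1024? YES
  n = 12: C(12, 4) = 495; 495 < 1024? YES
  n = 13: C(13, 4) = 715; 715 < 1024? YES
  n = 14: C(14, 4) = 1001; 1001 < 1024? YES
  n = 15: C(15, 4) = 1365; 1365 < 1024? NO
  n = 16: C(16, 4) = 1820; 1820 < 1024? NO
The largest n with C(n, 4) < 1024 is n = 14 (where E[X] = 1001/1024 ≈ 0.9775391). Hence R_4(4) > 14, i.e. R_4(4) ≥ 15.

Largest n = 14; hence R_4(4) > 14.


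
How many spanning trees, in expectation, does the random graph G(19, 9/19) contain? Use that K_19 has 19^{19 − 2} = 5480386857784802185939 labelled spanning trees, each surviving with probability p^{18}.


K_19 has 19^{19 − 2} = 5480386857784802185939 labelled spanning trees.
For each such spanning tree H, let X_H = 1 if all 18 edges of H are present in G. Then P[X_H = 1] = p^{18} = (9/19)^{18} = 150094635296999121/104127350297911241532841.
By linearity: E[X] = Σ_H E[X_H] = 5480386857784802185939 · p^{18} = 5480386857784802185939 · 150094635296999121/104127350297911241532841 = 150094635296999121/19.
Numerically: E[X] ≈ 7.9e+15.

E[X] = 5480386857784802185939 · (9/19)^{18} = 150094635296999121/19 ≈ 7.9e+15.


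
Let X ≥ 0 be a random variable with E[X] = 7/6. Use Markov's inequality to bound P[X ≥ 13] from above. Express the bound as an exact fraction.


μ = E[X] = 7/6, a = 13.
Markov: P[X ≥ 13] ≤ μ/a = (7/6)/13 = 7/78.
Numerically: ≈ 0.0897.
(Since a = 13 > μ = 1.1667, the bound 7/78 is < 1 and informative.)

P[X ≥ 13] ≤ 7/78 ≈ 0.0897.


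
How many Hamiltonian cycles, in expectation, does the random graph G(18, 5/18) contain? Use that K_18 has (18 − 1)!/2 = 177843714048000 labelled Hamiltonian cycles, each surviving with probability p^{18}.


K_18 has (18 − 1)!/2 = 177843714048000 labelled Hamiltonian cycles.
For each such Hamiltonian cycle H, let X_H = 1 if all 18 edges of H are present in G. Then P[X_H = 1] = p^{18} = (5/18)^{18} = 3814697265625/39346408075296537575424.
By linearity of expectation: E[X] = Σ_H E[X_H] = 177843714048000 · p^{18} = 177843714048000 · 3814697265625/39346408075296537575424 = 56800365447998046875/3294258113514384.
Numerically: E[X] ≈ 1.724e+04.

E[X] = 177843714048000 · (5/18)^{18} = 56800365447998046875/3294258113514384 ≈ 1.724e+04.


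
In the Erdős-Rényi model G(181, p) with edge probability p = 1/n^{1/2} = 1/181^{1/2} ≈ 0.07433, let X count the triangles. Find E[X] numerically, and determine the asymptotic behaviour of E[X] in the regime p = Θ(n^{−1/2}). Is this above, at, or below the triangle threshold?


Number of potential triangles: C(181, 3) = 971970.
Each occurs with probability p³ ≈ (0.07433)³ ≈ 4.106597e-04.
By linearity: E[X] = C(181, 3)·p³ ≈ 971970 · 4.106597e-04 ≈ 399.1490.
Since α = 1/2 < 1, p = c/n^{1/2} ≫ 1/n is above the triangle threshold p ~ 1/n. Asymptotically E[X] ~ (c³/6)·n^{3(1−α)} = (1³/6)·n^{1.5} → ∞; triangles are abundant w.h.p.

E[X] ≈ 399.1490; in regime p = Θ(1/n^{1/2}) E[X] diverges (above the triangle threshold p ~ 1/n).


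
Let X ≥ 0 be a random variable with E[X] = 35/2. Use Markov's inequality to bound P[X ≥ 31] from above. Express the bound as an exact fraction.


μ = E[X] = 35/2, a = 31.
Markov: P[X ≥ 31] ≤ μ/a = (35/2)/31 = 35/62.
Numerically: ≈ 0.564516.
(Since a = 31 > μ = 17.500000, the bound 35/62 is < 1 and informative.)

P[X ≥ 31] ≤ 35/62 ≈ 0.564516.


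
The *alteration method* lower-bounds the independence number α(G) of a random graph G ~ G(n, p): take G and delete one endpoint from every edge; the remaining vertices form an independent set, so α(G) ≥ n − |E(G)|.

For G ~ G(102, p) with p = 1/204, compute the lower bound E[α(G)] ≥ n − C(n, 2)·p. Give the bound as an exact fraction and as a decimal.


E[|E(G)|] = C(102, 2)·p = 5151 · (1/204) = 101/4.
E[α(G)] ≥ n − E[|E(G)|] = 102 − 101/4 = 307/4.
Numerically: ≈ 76.7500.
(This is only a lower bound; the true E[α(G)] may be larger.)

E[α(G)] ≥ 307/4 ≈ 76.7500.


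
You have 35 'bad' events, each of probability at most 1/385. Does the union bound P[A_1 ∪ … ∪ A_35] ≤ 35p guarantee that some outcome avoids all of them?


Union bound: P[∪_{i=1}^{35} A_i] ≤ Σ_i P[A_i] ≤ 35·p = 35·(1/385) = 1/11.
Numerically: 1/11 ≈ 0.0909.
Is 1/11 < 1? YES.
Since P[∪ A_i] ≤ 1/11 < 1, the complement has P[∩ A_i^c] ≥ 1 − 1/11 = 10/11 > 0, so some outcome avoids every A_i.

35·p = 1/11 ≈ 0.0909; existence CERTIFIED by the union bound.


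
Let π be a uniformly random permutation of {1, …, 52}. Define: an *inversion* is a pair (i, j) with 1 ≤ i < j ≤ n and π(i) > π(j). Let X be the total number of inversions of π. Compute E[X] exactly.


Write X = Σ X_I over the C(52, 2) = 1326 pairs i < j, with X_I the indicator of one inversion.
There are 1326 indicators.
For each fixed pair i < j, the values π(i) and π(j) are two distinct elements of {1, …, 52} in uniformly random order; by symmetry P[π(i) > π(j)] = 1/2.
By linearity: E[X] = 1326 · (1/2) = C(52, 2) · (1/2) = 1326/2 = 663 ≈ 663.00000.

E[X] = 663 = 663.00000.


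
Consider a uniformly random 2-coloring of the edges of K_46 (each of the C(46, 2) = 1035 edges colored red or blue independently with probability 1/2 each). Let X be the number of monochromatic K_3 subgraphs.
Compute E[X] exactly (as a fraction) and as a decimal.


Let X = Σ_S X_S over the C(46, 3) = 15180 subsets S of size 3, where X_S = 1 if the K_3 on S is monochromatic.
For a fixed S, the K_3 on S has C(3, 2) = 3 edges. P[all 3 edges red] = (1/2)^3, and likewise for blue, so P[monochromatic] = 2·(1/2)^3 = 2^{1 − 3} = 1/4.
Summing: E[X] = C(46, 3) · 2^{1 − 3} = 15180 · 1/4 = 3795.
Numerically: E[X] ≈ 3795.000.

E[X] = C(46,3)·2^(1−C(3,2)) = 3795 ≈ 3795.000.


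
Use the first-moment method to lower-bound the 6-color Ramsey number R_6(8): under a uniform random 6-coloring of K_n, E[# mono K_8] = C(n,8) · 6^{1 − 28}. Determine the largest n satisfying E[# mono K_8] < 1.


We need C(n, 8) · 6^{1 − 28} < 1, i.e. C(n, 8) < 6^{28 − 1} = 1023490369077469249536.
Check values of n near the boundary:
  n = 1589: C(1589, 8) = 990389025825605844438; 990389025825605844438 < 1023490369077469249536? YES
  n = 1590: C(1590, 8) = 995397314198933813310; 995397314198933813310 < 1023490369077469249536? YES
  n = 1591: C(1591, 8) = 1000427749141189953870; 1000427749141189953870 < 1023490369077469249536? YES
  n = 1592: C(1592, 8) = 1005480414540892933435; 1005480414540892933435 < 1023490369077469249536? YES
  n = 1593: C(1593, 8) = 1010555394551193970323; 1010555394551193970323 < 1023490369077469249536? YES
  n = 1594: C(1594, 8) = 1015652773590544255167; 1015652773590544255167 < 1023490369077469249536? YES
  n = 1595: C(1595, 8) = 1020772636343363633895; 1020772636343363633895 < 1023490369077469249536? YES
  n = 1596: C(1596, 8) = 1025915067760710553965; 1025915067760710553965 < 1023490369077469249536? NO
  n = 1597: C(1597, 8) = 1031080153060953275445; 1031080153060953275445 < 1023490369077469249536? NO
The largest n with C(n, 8) < 1023490369077469249536 is n = 1595 (where E[X] = 113419181815929292655/113721152119718805504 ≈ 0.9973). Hence R_6(8) > 1595, i.e. R_6(8) ≥ 1596.

Largest n = 1595; hence R_6(8) > 1595.


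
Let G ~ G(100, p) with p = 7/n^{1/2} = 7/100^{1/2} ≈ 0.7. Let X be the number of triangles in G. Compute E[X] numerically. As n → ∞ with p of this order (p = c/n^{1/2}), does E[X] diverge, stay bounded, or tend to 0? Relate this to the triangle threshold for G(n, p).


Number of potential triangles: C(100, 3) = 161700.
Each occurs with probability p³ ≈ (0.7)³ ≈ 3.430000e-01.
By linearity: E[X] = C(100, 3)·p³ ≈ 161700 · 3.430000e-01 ≈ 55463.1000.
Since α = 1/2 < 1, p = c/n^{1/2} ≫ 1/n is above the triangle threshold p ~ 1/n. Asymptotically E[X] ~ (c³/6)·n^{3(1−α)} = (7³/6)·n^{1.5} → ∞; triangles are abundant w.h.p.

E[X] ≈ 55463.1000; in regime p = Θ(1/n^{1/2}) E[X] diverges (above the triangle threshold p ~ 1/n).


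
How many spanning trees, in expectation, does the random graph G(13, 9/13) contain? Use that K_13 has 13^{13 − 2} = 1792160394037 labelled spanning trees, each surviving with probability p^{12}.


K_13 has 13^{13 − 2} = 1792160394037 labelled spanning trees.
For each such spanning tree H, let X_H = 1 if all 12 edges of H are present in G. Then P[X_H = 1] = p^{12} = (9/13)^{12} = 282429536481/23298085122481.
By linearity of expectation: E[X] = Σ_H E[X_H] = 1792160394037 · p^{12} = 1792160394037 · 282429536481/23298085122481 = 282429536481/13.
Numerically: E[X] ≈ 2.173e+10.

E[X] = 1792160394037 · (9/13)^{12} = 282429536481/13 ≈ 2.173e+10.


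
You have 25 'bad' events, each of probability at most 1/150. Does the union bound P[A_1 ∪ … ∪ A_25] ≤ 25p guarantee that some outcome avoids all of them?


Union bound: P[∪_{i=1}^{25} A_i] ≤ Σ_i P[A_i] ≤ 25·p = 25·(1/150) = 1/6.
Numerically: 1/6 ≈ 0.167.
Is 1/6 < 1? YES.
Since P[∪ A_i] ≤ 1/6 < 1, the complement has P[∩ A_i^c] ≥ 1 − 1/6 = 5/6 > 0, so some outcome avoids every A_i.

25·p = 1/6 ≈ 0.167; existence CERTIFIED by the union bound.


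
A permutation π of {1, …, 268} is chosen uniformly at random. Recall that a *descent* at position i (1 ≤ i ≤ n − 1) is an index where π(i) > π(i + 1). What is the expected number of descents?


Write X = Σ X_I over i = 1, …, 267, with X_I the indicator of one descent.
There are 267 indicators.
For each fixed i, the pair (π(i), π(i+1)) is a uniformly random ordered pair of distinct values from {1, …, 268}; by symmetry P[π(i) > π(i+1)] = 1/2.
By linearity: E[X] = 267 · (1/2) = (268 − 1) · (1/2) = 267/2 ≈ 133.500.

E[X] = 267/2 = 133.500.


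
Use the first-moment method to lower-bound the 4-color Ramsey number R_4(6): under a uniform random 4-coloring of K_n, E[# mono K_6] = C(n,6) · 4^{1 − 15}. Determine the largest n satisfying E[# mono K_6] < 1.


We need C(n, 6) · 4^{1 − 15} < 1, i.e. C(n, 6) < 4^{15 − 1} = 268435456.
Check values of n near the boundary:
  n = 75: C(75, 6) = 201359550; 201359550 < 268435456? YES
  n = 76: C(76, 6) = 218618940; 218618940 < 268435456? YES
  n = 77: C(77, 6) = 237093780; 237093780 < 268435456? YES
  n = 78: C(78, 6) = 256851595; 256851595 < 268435456? YES
  n = 79: C(79, 6) = 277962685; 277962685 < 268435456? NO
  n = 80: C(80, 6) = 300500200; 300500200 < 268435456? NO
The largest n with C(n, 6) < 268435456 is n = 78 (where E[X] = 256851595/268435456 ≈ 0.957). Hence R_4(6) > 78, i.e. R_4(6) ≥ 79.

Largest n = 78; hence R_4(6) > 78.


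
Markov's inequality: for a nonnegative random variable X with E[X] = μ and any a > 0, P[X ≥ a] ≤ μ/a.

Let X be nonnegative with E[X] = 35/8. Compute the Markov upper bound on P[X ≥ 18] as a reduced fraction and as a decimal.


μ = E[X] = 35/8, a = 18.
Markov: P[X ≥ 18] ≤ μ/a = (35/8)/18 = 35/144.
Numerically: ≈ 0.24306.
(Since a = 18 > μ = 4.37500, the bound 35/144 is < 1 and informative.)

P[X ≥ 18] ≤ 35/144 ≈ 0.24306.


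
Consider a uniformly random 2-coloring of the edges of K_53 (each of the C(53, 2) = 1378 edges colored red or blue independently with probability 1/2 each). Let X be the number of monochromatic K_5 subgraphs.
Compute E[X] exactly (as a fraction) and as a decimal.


Let X = Σ_S X_S over the C(53, 5) = 2869685 subsets S of size 5, where X_S = 1 if the K_5 on S is monochromatic.
For a fixed S, the K_5 on S has C(5, 2) = 10 edges. P[all 10 edges red] = (1/2)^10, and likewise for blue, so P[monochromatic] = 2·(1/2)^10 = 2^{1 − 10} = 1/512.
By linearity: E[X] = C(53, 5) · 2^{1 − 10} = 2869685 · 1/512 = 2869685/512.
Numerically: E[X] ≈ 5604.854.

E[X] = C(53,5)·2^(1−C(5,2)) = 2869685/512 ≈ 5604.854.


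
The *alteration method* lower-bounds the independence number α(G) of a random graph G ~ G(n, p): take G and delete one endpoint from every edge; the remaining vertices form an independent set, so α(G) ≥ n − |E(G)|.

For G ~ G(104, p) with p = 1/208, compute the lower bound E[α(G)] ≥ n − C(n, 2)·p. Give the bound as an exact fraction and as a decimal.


E[|E(G)|] = C(104, 2)·p = 5356 · (1/208) = 103/4.
E[α(G)] ≥ n − E[|E(G)|] = 104 − 103/4 = 313/4.
Numerically: ≈ 78.25000.
(This is only a lower bound; the true E[α(G)] may be larger.)

E[α(G)] ≥ 313/4 ≈ 78.25000.


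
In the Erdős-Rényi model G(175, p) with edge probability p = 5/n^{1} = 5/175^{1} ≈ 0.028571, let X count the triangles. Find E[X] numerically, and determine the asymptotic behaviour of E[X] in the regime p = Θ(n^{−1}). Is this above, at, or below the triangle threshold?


Number of potential triangles: C(175, 3) = 877975.
Each occurs with probability p³ ≈ (0.028571)³ ≈ 2.3323615e-05.
By linearity: E[X] = C(175, 3)·p³ ≈ 877975 · 2.3323615e-05 ≈ 20.47755.
Here α = 1, so p = 5/n is exactly at the triangle threshold p ~ 1/n. Asymptotically E[X] → c³/6 = 5³/6 = 125/6 ≈ 20.83333, a bounded constant. In this regime the triangle count is asymptotically Poisson(c³/6).

E[X] ≈ 20.47755; in regime p = Θ(1/n^{1}) E[X] stays bounded (at the triangle threshold p ~ 1/n).


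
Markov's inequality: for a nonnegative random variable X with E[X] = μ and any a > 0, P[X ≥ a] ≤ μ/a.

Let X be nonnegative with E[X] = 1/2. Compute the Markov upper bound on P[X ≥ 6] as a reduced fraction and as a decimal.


μ = E[X] = 1/2, a = 6.
Markov: P[X ≥ 6] ≤ μ/a = (1/2)/6 = 1/12.
Numerically: ≈ 0.0833.
(Since a = 6 > μ = 0.5000, the bound 1/12 is < 1 and informative.)

P[X ≥ 6] ≤ 1/12 ≈ 0.0833.


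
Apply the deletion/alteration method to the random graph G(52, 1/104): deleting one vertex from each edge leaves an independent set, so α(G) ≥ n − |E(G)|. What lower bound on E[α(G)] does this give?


E[|E(G)|] = C(52, 2)·p = 1326 · (1/104) = 51/4.
E[α(G)] ≥ n − E[|E(G)|] = 52 − 51/4 = 157/4.
Numerically: ≈ 39.2500.
(This is only a lower bound; the true E[α(G)] may be larger.)

E[α(G)] ≥ 157/4 ≈ 39.2500.


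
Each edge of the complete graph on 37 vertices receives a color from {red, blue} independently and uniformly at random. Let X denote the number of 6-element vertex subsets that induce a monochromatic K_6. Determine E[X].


Let X = Σ_S X_S over the C(37, 6) = 2324784 subsets S of size 6, where X_S = 1 if the K_6 on S is monochromatic.
For a fixed S, the K_6 on S has C(6, 2) = 15 edges. P[all 15 edges red] = (1/2)^15, and likewise for blue, so P[monochromatic] = 2·(1/2)^15 = 2^{1 − 15} = 1/16384.
By linearity of expectation: E[X] = C(37, 6) · 2^{1 − 15} = 2324784 · 1/16384 = 145299/1024.
Numerically: E[X] ≈ 141.89355.

E[X] = C(37,6)·2^(1−C(6,2)) = 145299/1024 ≈ 141.89355.


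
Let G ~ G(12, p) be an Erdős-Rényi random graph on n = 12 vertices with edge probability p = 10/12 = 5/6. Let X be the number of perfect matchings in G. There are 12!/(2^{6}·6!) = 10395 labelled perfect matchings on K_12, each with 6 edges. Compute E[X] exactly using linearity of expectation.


K_12 has 12!/(2^{6}·6!) = 10395 labelled perfect matchings.
For each such perfect matching H, let X_H = 1 if all 6 edges of H are present in G. Then P[X_H = 1] = p^{6} = (5/6)^{6} = 15625/46656.
By linearity: E[X] = Σ_H E[X_H] = 10395 · p^{6} = 10395 · 15625/46656 = 6015625/1728.
Numerically: E[X] ≈ 3481.3.

E[X] = 10395 · (5/6)^{6} = 6015625/1728 ≈ 3481.3.


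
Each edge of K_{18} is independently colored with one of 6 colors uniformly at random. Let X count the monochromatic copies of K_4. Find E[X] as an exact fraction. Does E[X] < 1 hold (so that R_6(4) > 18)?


E[X] = C(18, 4) · 6^{1 − 6} = 3060 · 6^{−5} = 3060/7776.
As a reduced fraction: E[X] = 85/216 ≈ 0.393519.
Is E[X] < 1? YES.
Since E[X] < 1, there exists a 6-coloring of K_{18} with no monochromatic K_4; hence R_6(4) > 18.

E[X] = 85/216 ≈ 0.393519; E[X] < 1, so R_6(4) > 18.


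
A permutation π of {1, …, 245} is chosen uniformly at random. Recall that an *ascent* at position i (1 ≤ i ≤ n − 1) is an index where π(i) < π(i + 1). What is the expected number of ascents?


Write X = Σ X_I over i = 1, …, 244, with X_I the indicator of one ascent.
There are 244 indicators.
For each fixed i, the pair (π(i), π(i+1)) is a uniformly random ordered pair of distinct values from {1, …, 245}; by symmetry P[π(i) < π(i+1)] = 1/2.
By linearity: E[X] = 244 · (1/2) = (245 − 1) · (1/2) = 122 ≈ 122.0000.

E[X] = 122 = 122.0000.


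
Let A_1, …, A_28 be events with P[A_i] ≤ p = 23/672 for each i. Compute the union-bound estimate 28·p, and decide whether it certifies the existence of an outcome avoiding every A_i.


Union bound: P[∪_{i=1}^{28} A_i] ≤ Σ_i P[A_i] ≤ 28·p = 28·(23/672) = 23/24.
Numerically: 23/24 ≈ 0.958.
Is 23/24 < 1? YES.
Since P[∪ A_i] ≤ 23/24 < 1, the complement has P[∩ A_i^c] ≥ 1 − 23/24 = 1/24 > 0, so some outcome avoids every A_i.

28·p = 23/24 ≈ 0.958; existence CERTIFIED by the union bound.


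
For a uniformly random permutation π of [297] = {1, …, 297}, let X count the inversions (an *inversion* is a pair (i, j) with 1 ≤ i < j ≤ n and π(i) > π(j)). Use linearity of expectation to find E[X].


Write X = Σ X_I over the C(297, 2) = 43956 pairs i < j, with X_I the indicator of one inversion.
There are 43956 indicators.
For each fixed pair i < j, the values π(i) and π(j) are two distinct elements of {1, …, 297} in uniformly random order; by symmetry P[π(i) > π(j)] = 1/2.
By linearity: E[X] = 43956 · (1/2) = C(297, 2) · (1/2) = 43956/2 = 21978 ≈ 21978.0000.

E[X] = 21978 = 21978.0000.


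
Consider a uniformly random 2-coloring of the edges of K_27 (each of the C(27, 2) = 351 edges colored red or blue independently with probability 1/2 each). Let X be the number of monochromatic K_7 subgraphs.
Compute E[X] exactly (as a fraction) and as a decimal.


Let X = Σ_S X_S over the C(27, 7) = 888030 subsets S of size 7, where X_S = 1 if the K_7 on S is monochromatic.
For a fixed S, the K_7 on S has C(7, 2) = 21 edges. P[all 21 edges red] = (1/2)^21, and likewise for blue, so P[monochromatic] = 2·(1/2)^21 = 2^{1 − 21} = 1/1048576.
By linearity of expectation: E[X] = C(27, 7) · 2^{1 − 21} = 888030 · 1/1048576 = 444015/524288.
Numerically: E[X] ≈ 0.846891.

E[X] = C(27,7)·2^(1−C(7,2)) = 444015/524288 ≈ 0.846891.


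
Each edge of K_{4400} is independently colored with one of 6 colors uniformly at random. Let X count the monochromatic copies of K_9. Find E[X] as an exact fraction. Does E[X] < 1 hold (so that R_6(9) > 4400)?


E[X] = C(4400, 9) · 6^{1 − 36} = 1689489304164437494711163600 · 6^{−35} = 1689489304164437494711163600/1719070799748422591028658176.
As a reduced fraction: E[X] = 105593081510277343419447725/107441924984276411939291136 ≈ 0.9828.
Is E[X] < 1? YES.
Since E[X] < 1, there exists a 6-coloring of K_{4400} with no monochromatic K_9; hence R_6(9) > 4400.

E[X] = 105593081510277343419447725/107441924984276411939291136 ≈ 0.9828; E[X] < 1, so R_6(9) > 4400.


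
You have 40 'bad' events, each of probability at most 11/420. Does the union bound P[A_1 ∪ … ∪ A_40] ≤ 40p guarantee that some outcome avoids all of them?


Union bound: P[∪_{i=1}^{40} A_i] ≤ Σ_i P[A_i] ≤ 40·p = 40·(11/420) = 22/21.
Numerically: 22/21 ≈ 1.047619.
Is 22/21 < 1? NO.
Since the bound 22/21 is ≥ 1, the union bound is uninformative here; it does NOT by itself certify existence.

40·p = 22/21 ≈ 1.047619; existence NOT certified by the union bound.


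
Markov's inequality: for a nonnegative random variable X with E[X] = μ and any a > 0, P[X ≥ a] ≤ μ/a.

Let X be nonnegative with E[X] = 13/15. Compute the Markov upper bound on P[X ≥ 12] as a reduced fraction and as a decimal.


μ = E[X] = 13/15, a = 12.
Markov: P[X ≥ 12] ≤ μ/a = (13/15)/12 = 13/180.
Numerically: ≈ 0.0722.
(Since a = 12 > μ = 0.8667, the bound 13/180 is < 1 and informative.)

P[X ≥ 12] ≤ 13/180 ≈ 0.0722.


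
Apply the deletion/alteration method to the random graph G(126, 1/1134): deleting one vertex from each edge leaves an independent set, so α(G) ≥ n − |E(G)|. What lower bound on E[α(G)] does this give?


E[|E(G)|] = C(126, 2)·p = 7875 · (1/1134) = 125/18.
E[α(G)] ≥ n − E[|E(G)|] = 126 − 125/18 = 2143/18.
Numerically: ≈ 119.055556.
(This is only a lower bound; the true E[α(G)] may be larger.)

E[α(G)] ≥ 2143/18 ≈ 119.055556.


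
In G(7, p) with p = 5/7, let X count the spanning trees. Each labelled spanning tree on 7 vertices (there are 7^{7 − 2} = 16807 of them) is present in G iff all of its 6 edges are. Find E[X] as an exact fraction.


K_7 has 7^{7 − 2} = 16807 labelled spanning trees.
For each such spanning tree H, let X_H = 1 if all 6 edges of H are present in G. Then P[X_H = 1] = p^{6} = (5/7)^{6} = 15625/117649.
Summing the indicators: E[X] = Σ_H E[X_H] = 16807 · p^{6} = 16807 · 15625/117649 = 15625/7.
Numerically: E[X] ≈ 2232.14.

E[X] = 16807 · (5/7)^{6} = 15625/7 ≈ 2232.14.


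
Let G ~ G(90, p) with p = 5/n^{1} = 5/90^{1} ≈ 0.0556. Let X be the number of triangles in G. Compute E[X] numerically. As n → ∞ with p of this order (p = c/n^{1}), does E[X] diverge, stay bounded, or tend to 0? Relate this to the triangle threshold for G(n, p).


Number of potential triangles: C(90, 3) = 117480.
Each occurs with probability p³ ≈ (0.0556)³ ≈ 1.71468e-04.
By linearity: E[X] = C(90, 3)·p³ ≈ 117480 · 1.71468e-04 ≈ 20.144.
Here α = 1, so p = 5/n is exactly at the triangle threshold p ~ 1/n. Asymptotically E[X] → c³/6 = 5³/6 = 125/6 ≈ 20.833, a bounded constant. In this regime the triangle count is asymptotically Poisson(c³/6).

E[X] ≈ 20.144; in regime p = Θ(1/n^{1}) E[X] stays bounded (at the triangle threshold p ~ 1/n).


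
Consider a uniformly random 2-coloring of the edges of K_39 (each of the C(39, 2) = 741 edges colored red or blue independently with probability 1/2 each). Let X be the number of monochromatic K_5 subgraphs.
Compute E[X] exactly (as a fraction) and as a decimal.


Let X = Σ_S X_S over the C(39, 5) = 575757 subsets S of size 5, where X_S = 1 if the K_5 on S is monochromatic.
For a fixed S, the K_5 on S has C(5, 2) = 10 edges. P[all 10 edges red] = (1/2)^10, and likewise for blue, so P[monochromatic] = 2·(1/2)^10 = 2^{1 − 10} = 1/512.
By linearity: E[X] = C(39, 5) · 2^{1 − 10} = 575757 · 1/512 = 575757/512.
Numerically: E[X] ≈ 1124.525391.

E[X] = C(39,5)·2^(1−C(5,2)) = 575757/512 ≈ 1124.525391.


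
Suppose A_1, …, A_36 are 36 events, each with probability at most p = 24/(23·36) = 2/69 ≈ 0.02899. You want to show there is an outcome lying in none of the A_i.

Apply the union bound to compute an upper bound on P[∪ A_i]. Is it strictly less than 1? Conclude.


Union bound: P[∪_{i=1}^{36} A_i] ≤ Σ_i P[A_i] ≤ 36·p = 36·(2/69) = 24/23.
Numerically: 24/23 ≈ 1.04348.
Is 24/23 < 1? NO.
Since the bound 24/23 is ≥ 1, the union bound is uninformative here; it does NOT by itself certify existence.

36·p = 24/23 ≈ 1.04348; existence NOT certified by the union bound.


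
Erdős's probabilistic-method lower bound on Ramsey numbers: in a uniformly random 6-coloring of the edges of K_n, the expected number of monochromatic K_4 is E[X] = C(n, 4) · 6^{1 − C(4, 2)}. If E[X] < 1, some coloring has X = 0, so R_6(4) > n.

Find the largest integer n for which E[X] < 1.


We need C(n, 4) · 6^{1 − 6} < 1, i.e. C(n, 4) < 6^{6 − 1} = 7776.
Check values of n near the boundary:
  n = 21: C(21, 4) = 5985; 5985 < 7776? YES
  n = 22: C(22, 4) = 7315; 7315 < 7776? YES
  n = 23: C(23, 4) = 8855; 8855 < 7776? NO
  n = 24: C(24, 4) = 10626; 10626 < 7776? NO
  n = 25: C(25, 4) = 12650; 12650 < 7776? NO
The largest n with C(n, 4) < 7776 is n = 22 (where E[X] = 7315/7776 ≈ 0.94072). Hence R_6(4) > 22, i.e. R_6(4) ≥ 23.

Largest n = 22; hence R_6(4) > 22.


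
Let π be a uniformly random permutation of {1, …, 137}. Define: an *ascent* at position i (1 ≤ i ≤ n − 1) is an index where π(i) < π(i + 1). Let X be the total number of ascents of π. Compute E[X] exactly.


Write X = Σ X_I over i = 1, …, 136, with X_I the indicator of one ascent.
There are 136 indicators.
For each fixed i, the pair (π(i), π(i+1)) is a uniformly random ordered pair of distinct values from {1, …, 137}; by symmetry P[π(i) < π(i+1)] = 1/2.
By linearity: E[X] = 136 · (1/2) = (137 − 1) · (1/2) = 68 ≈ 68.000.

E[X] = 68 = 68.000.


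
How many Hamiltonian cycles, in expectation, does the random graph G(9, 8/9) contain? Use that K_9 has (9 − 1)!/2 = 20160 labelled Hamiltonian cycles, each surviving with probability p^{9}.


K_9 has (9 − 1)!/2 = 20160 labelled Hamiltonian cycles.
For each such Hamiltonian cycle H, let X_H = 1 if all 9 edges of H are present in G. Then P[X_H = 1] = p^{9} = (8/9)^{9} = 134217728/387420489.
Summing the indicators: E[X] = Σ_H E[X_H] = 20160 · p^{9} = 20160 · 134217728/387420489 = 300647710720/43046721.
Numerically: E[X] ≈ 6984.2.

E[X] = 20160 · (8/9)^{9} = 300647710720/43046721 ≈ 6984.2.


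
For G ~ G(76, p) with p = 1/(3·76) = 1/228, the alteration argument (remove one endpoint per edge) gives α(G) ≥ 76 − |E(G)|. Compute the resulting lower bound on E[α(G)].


E[|E(G)|] = C(76, 2)·p = 2850 · (1/228) = 25/2.
E[α(G)] ≥ n − E[|E(G)|] = 76 − 25/2 = 127/2.
Numerically: ≈ 63.500000.
(This is only a lower bound; the true E[α(G)] may be larger.)

E[α(G)] ≥ 127/2 ≈ 63.500000.


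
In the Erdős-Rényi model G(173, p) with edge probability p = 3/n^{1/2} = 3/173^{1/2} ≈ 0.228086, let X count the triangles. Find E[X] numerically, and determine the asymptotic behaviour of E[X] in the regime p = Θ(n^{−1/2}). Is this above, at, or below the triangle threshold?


Number of potential triangles: C(173, 3) = 848046.
Each occurs with probability p³ ≈ (0.228086)³ ≈ 1.18657340e-02.
By linearity: E[X] = C(173, 3)·p³ ≈ 848046 · 1.18657340e-02 ≈ 10062.688282.
Since α = 1/2 < 1, p = c/n^{1/2} ≫ 1/n is above the triangle threshold p ~ 1/n. Asymptotically E[X] ~ (c³/6)·n^{3(1−α)} = (3³/6)·n^{1.5} → ∞; triangles are abundant w.h.p.

E[X] ≈ 10062.688282; in regime p = Θ(1/n^{1/2}) E[X] diverges (above the triangle threshold p ~ 1/n).


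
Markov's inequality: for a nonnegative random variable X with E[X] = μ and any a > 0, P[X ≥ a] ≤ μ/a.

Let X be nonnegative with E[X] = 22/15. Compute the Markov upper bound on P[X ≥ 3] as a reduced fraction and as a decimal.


μ = E[X] = 22/15, a = 3.
Markov: P[X ≥ 3] ≤ μ/a = (22/15)/3 = 22/45.
Numerically: ≈ 0.48889.
(Since a = 3 > μ = 1.46667, the bound 22/45 is < 1 and informative.)

P[X ≥ 3] ≤ 22/45 ≈ 0.48889.


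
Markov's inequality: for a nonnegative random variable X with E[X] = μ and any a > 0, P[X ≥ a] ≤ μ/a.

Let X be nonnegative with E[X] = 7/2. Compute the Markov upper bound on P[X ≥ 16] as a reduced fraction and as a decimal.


μ = E[X] = 7/2, a = 16.
Markov: P[X ≥ 16] ≤ μ/a = (7/2)/16 = 7/32.
Numerically: ≈ 0.218750.
(Since a = 16 > μ = 3.500000, the bound 7/32 is < 1 and informative.)

P[X ≥ 16] ≤ 7/32 ≈ 0.218750.


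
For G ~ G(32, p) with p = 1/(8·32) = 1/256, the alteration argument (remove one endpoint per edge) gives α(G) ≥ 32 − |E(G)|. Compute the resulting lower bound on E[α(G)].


E[|E(G)|] = C(32, 2)·p = 496 · (1/256) = 31/16.
E[α(G)] ≥ n − E[|E(G)|] = 32 − 31/16 = 481/16.
Numerically: ≈ 30.062500.
(This is only a lower bound; the true E[α(G)] may be larger.)

E[α(G)] ≥ 481/16 ≈ 30.062500.


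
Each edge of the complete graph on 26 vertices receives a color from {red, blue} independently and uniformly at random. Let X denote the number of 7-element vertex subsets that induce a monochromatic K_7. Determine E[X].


Let X = Σ_S X_S over the C(26, 7) = 657800 subsets S of size 7, where X_S = 1 if the K_7 on S is monochromatic.
For a fixed S, the K_7 on S has C(7, 2) = 21 edges. P[all 21 edges red] = (1/2)^21, and likewise for blue, so P[monochromatic] = 2·(1/2)^21 = 2^{1 − 21} = 1/1048576.
By linearity of expectation: E[X] = C(26, 7) · 2^{1 − 21} = 657800 · 1/1048576 = 82225/131072.
Numerically: E[X] ≈ 0.627.

E[X] = C(26,7)·2^(1−C(7,2)) = 82225/131072 ≈ 0.627.


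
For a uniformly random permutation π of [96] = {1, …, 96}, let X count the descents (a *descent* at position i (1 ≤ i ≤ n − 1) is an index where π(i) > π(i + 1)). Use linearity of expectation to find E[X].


Write X = Σ X_I over i = 1, …, 95, with X_I the indicator of one descent.
There are 95 indicators.
For each fixed i, the pair (π(i), π(i+1)) is a uniformly random ordered pair of distinct values from {1, …, 96}; by symmetry P[π(i) > π(i+1)] = 1/2.
By linearity: E[X] = 95 · (1/2) = (96 − 1) · (1/2) = 95/2 ≈ 47.5000.

E[X] = 95/2 = 47.5000.


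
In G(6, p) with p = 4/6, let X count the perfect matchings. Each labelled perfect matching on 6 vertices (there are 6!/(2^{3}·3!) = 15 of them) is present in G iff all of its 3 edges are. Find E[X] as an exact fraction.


K_6 has 6!/(2^{3}·3!) = 15 labelled perfect matchings.
For each such perfect matching H, let X_H = 1 if all 3 edges of H are present in G. Then P[X_H = 1] = p^{3} = (2/3)^{3} = 8/27.
By linearity of expectation: E[X] = Σ_H E[X_H] = 15 · p^{3} = 15 · 8/27 = 40/9.
Numerically: E[X] ≈ 4.44444.

E[X] = 15 · (2/3)^{3} = 40/9 ≈ 4.44444.


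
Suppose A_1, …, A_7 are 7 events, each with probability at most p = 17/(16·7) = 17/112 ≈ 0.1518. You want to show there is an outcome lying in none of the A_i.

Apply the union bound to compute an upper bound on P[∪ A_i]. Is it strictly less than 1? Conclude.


Union bound: P[∪_{i=1}^{7} A_i] ≤ Σ_i P[A_i] ≤ 7·p = 7·(17/112) = 17/16.
Numerically: 17/16 ≈ 1.0625.
Is 17/16 < 1? NO.
Since the bound 17/16 is ≥ 1, the union bound is uninformative here; it does NOT by itself certify existence.

7·p = 17/16 ≈ 1.0625; existence NOT certified by the union bound.


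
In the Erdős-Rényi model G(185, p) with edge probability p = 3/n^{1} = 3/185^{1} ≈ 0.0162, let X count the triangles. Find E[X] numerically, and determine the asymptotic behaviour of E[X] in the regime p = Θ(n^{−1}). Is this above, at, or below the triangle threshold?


Number of potential triangles: C(185, 3) = 1038220.
Each occurs with probability p³ ≈ (0.0162)³ ≈ 4.26431e-06.
By linearity: E[X] = C(185, 3)·p³ ≈ 1038220 · 4.26431e-06 ≈ 4.427.
Here α = 1, so p = 3/n is exactly at the triangle threshold p ~ 1/n. Asymptotically E[X] → c³/6 = 3³/6 = 9/2 ≈ 4.500, a bounded constant. In this regime the triangle count is asymptotically Poisson(c³/6).

E[X] ≈ 4.427; in regime p = Θ(1/n^{1}) E[X] stays bounded (at the triangle threshold p ~ 1/n).


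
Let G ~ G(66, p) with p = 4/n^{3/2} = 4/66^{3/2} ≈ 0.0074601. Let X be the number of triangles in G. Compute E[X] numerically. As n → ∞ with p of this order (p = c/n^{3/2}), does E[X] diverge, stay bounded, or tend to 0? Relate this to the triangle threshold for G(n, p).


Number of potential triangles: C(66, 3) = 45760.
Each occurs with probability p³ ≈ (0.0074601)³ ≈ 4.1517602e-07.
By linearity: E[X] = C(66, 3)·p³ ≈ 45760 · 4.1517602e-07 ≈ 0.01900.
Since α = 3/2 > 1, p = c/n^{3/2} = o(1/n) is below the triangle threshold p ~ 1/n. Asymptotically E[X] ~ (c³/6)·n^{3(1−α)} = (4³/6)·n^{-1.5} → 0, so by Markov's inequality G has no triangles w.h.p.

E[X] ≈ 0.01900; in regime p = Θ(1/n^{3/2}) E[X] tends to 0 (below the triangle threshold p ~ 1/n).


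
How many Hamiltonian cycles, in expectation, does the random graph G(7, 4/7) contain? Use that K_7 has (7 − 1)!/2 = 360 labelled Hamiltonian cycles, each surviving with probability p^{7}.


K_7 has (7 − 1)!/2 = 360 labelled Hamiltonian cycles.
For each such Hamiltonian cycle H, let X_H = 1 if all 7 edges of H are present in G. Then P[X_H = 1] = p^{7} = (4/7)^{7} = 16384/823543.
By linearity of expectation: E[X] = Σ_H E[X_H] = 360 · p^{7} = 360 · 16384/823543 = 5898240/823543.
Numerically: E[X] ≈ 7.162.

E[X] = 360 · (4/7)^{7} = 5898240/823543 ≈ 7.162.


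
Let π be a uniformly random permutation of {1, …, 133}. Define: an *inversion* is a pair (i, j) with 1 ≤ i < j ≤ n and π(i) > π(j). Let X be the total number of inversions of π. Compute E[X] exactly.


Write X = Σ X_I over the C(133, 2) = 8778 pairs i < j, with X_I the indicator of one inversion.
There are 8778 indicators.
For each fixed pair i < j, the values π(i) and π(j) are two distinct elements of {1, …, 133} in uniformly random order; by symmetry P[π(i) > π(j)] = 1/2.
By linearity: E[X] = 8778 · (1/2) = C(133, 2) · (1/2) = 8778/2 = 4389 ≈ 4389.000.

E[X] = 4389 = 4389.000.


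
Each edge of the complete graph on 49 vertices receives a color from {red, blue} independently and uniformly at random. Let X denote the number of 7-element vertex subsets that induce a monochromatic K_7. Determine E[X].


Let X = Σ_S X_S over the C(49, 7) = 85900584 subsets S of size 7, where X_S = 1 if the K_7 on S is monochromatic.
For a fixed S, the K_7 on S has C(7, 2) = 21 edges. P[all 21 edges red] = (1/2)^21, and likewise for blue, so P[monochromatic] = 2·(1/2)^21 = 2^{1 − 21} = 1/1048576.
Summing: E[X] = C(49, 7) · 2^{1 − 21} = 85900584 · 1/1048576 = 10737573/131072.
Numerically: E[X] ≈ 81.9212.

E[X] = C(49,7)·2^(1−C(7,2)) = 10737573/131072 ≈ 81.9212.


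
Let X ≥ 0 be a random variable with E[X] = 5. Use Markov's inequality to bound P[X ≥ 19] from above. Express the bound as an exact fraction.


μ = E[X] = 5, a = 19.
Markov: P[X ≥ 19] ≤ μ/a = (5)/19 = 5/19.
Numerically: ≈ 0.2632.
(Since a = 19 > μ = 5.0000, the bound 5/19 is < 1 and informative.)

P[X ≥ 19] ≤ 5/19 ≈ 0.2632.


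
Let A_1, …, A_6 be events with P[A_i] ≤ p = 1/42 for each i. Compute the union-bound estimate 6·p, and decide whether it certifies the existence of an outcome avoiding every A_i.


Union bound: P[∪_{i=1}^{6} A_i] ≤ Σ_i P[A_i] ≤ 6·p = 6·(1/42) = 1/7.
Numerically: 1/7 ≈ 0.143.
Is 1/7 < 1? YES.
Since P[∪ A_i] ≤ 1/7 < 1, the complement has P[∩ A_i^c] ≥ 1 − 1/7 = 6/7 > 0, so some outcome avoids every A_i.

6·p = 1/7 ≈ 0.143; existence CERTIFIED by the union bound.
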